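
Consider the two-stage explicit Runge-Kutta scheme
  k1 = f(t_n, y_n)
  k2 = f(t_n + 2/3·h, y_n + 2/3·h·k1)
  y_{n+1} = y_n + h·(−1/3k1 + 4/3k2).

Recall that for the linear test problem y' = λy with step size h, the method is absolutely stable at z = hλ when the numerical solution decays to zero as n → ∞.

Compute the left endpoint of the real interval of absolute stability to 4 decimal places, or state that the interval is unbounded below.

Test eqn y'=λy, z=hλ:
  k1=λy_n ⇒ h·k1=z·y_n;  k2=λ(1+2/3z)y_n ⇒ h·k2=z(1+2/3z)y_n
  y_{n+1}/y_n = 1 − 1/3z + 4/3z(1+2/3z) = 1 + z + 8/9z²
  Hence R(z) = 1 + z + 8/9z².

Need |R(x)|<1, x<0.
x=-0.85: |R|=0.7922
R=1: x+8/9x²=0 ⇒ x=−9/8=-1.1250; min R=1−1/(4·8/9)=0.7188>−1
Confirm numerically:
  x=-0.950: |R|=0.85222 <1
  x=-0.875: |R|=0.80556 <1
  x=-0.831: |R|=0.78283 <1
  x=-0.585: |R|=0.71920 <1
  x=-1.283: |R|=1.18019 >1
  x=-1.243: |R|=1.13038 >1
  x=-1.178: |R|=1.05550 >1
So |R|<1 on (-1.1250, 0).

z* = -1.1250.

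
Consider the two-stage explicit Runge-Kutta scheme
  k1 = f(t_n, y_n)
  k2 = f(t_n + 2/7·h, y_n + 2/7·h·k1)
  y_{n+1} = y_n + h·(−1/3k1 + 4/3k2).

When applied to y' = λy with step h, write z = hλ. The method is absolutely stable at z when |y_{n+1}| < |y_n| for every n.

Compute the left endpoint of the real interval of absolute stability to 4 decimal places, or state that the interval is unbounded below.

z* = -2.6250.

On y'=λy, z=hλ:
  k1=λy_n ⇒ h·k1=z·y_n;  k2=λ(1+2/7z)y_n ⇒ h·k2=z(1+2/7z)y_n
  y_{n+1}/y_n = 1 − 1/3z + 4/3z(1+2/7z) = 1 + z + 8/21z²
  ⇒ R(z) = 1 + z + 8/21z².

Find x<0 with |R(x)|<1.
x=-0.36: |R|=0.6894
R=1: x+8/21x²=0 ⇒ x=−21/8=-2.6250; min R=1−1/(4·8/21)=0.3438>−1
Confirm numerically:
  x=-2.310: |R|=0.72280 <1
  x=-1.483: |R|=0.35482 <1
  x=-1.124: |R|=0.35729 <1
  x=-3.189: |R|=1.68518 >1
  x=-3.145: |R|=1.62301 >1
  x=-2.983: |R|=1.40682 >1
Stable set (-2.6250, 0).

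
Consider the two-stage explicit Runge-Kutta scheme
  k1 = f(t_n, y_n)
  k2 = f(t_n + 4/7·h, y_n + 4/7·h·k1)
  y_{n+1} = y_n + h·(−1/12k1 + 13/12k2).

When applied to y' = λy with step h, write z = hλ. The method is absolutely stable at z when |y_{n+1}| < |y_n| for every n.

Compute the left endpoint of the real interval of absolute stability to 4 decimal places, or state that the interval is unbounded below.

left endpoint -1.6154.

With y'=λy (z=hλ):
  k1=λy_n ⇒ h·k1=z·y_n;  k2=λ(1+4/7z)y_n ⇒ h·k2=z(1+4/7z)y_n
  y_{n+1}/y_n = 1 − 1/12z + 13/12z(1+4/7z) = 1 + z + 13/21z²
  R(z) = 1 + z + 13/21z².

Boundary: |R(x)|=1, x<0.
x=-1.45: |R|=0.8515
R=1: x+13/21x²=0 ⇒ x=−21/13=-1.6154; min R=1−1/(4·13/21)=0.5962>−1
Confirm numerically:
  x=-1.488: |R|=0.88266 <1
  x=-1.034: |R|=0.62786 <1
  x=-0.752: |R|=0.59807 <1
  x=-2.175: |R|=1.75348 >1
  x=-2.099: |R|=1.62840 >1
Interval (-1.6154, 0).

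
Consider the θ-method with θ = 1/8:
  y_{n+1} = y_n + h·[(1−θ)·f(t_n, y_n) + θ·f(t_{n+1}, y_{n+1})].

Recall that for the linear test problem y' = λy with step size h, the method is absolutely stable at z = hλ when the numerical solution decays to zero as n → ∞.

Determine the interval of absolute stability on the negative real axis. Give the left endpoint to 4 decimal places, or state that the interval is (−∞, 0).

Test eqn y'=λy, z=hλ:
  y_{n+1} = y_n + z·[7/8·y_n + 1/8·y_{n+1}] ⇒ (1 − 1/8z)y_{n+1} = (1 + 7/8z)y_n
  Hence R(z) = (1 + 7/8z)/(1 − 1/8z).

Solve |R(x)|<1 on ℝ⁻.
x=-0.79: |R|=0.2810
R=−1: 1+7/8x = −1+1/8x ⇒ -3/4x=2 ⇒ x=2/(-3/4)=-2.6667
Confirm numerically:
  x=-2.292: |R|=0.78158 <1
  x=-2.019: |R|=0.61214 <1
  x=-1.454: |R|=0.23038 <1
  x=-1.452: |R|=0.22895 <1
  x=-2.862: |R|=1.10790 >1
  x=-2.757: |R|=1.05039 >1
Stable set (-2.6667, 0).

(-2.6667, 0).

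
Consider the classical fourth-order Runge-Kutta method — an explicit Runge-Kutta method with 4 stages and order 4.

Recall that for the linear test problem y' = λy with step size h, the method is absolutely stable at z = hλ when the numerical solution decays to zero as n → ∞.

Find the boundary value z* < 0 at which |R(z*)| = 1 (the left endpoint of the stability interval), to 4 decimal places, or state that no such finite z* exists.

With y'=λy (z=hλ):
  order 4, 4-stage ⇒ R(z)=1+z+z^2/2+z^3/6+z^4/24
  (e.g. R(-0.82)=0.44314, |R|=0.44314)

Solve |R(x)|<1 on ℝ⁻.
x=-0.82: |R|=0.4431
|R(-2.24)|=0.4446 |R(-1.96)|=0.3208 |R(-1.67)|=0.2723
Bisect:
  x_lo=-3.1241 |R|=1.6432  x_hi=-0.2594 |R|=0.7715
  mid=-1.69178 |R|=0.27359 →hi
  mid=-2.40796 |R|=0.56501 →hi
  mid=-2.76605 |R|=0.97137 →hi
  mid=-2.94510 |R|=1.26891 →lo
  mid=-2.85557 |R|=1.11124 →lo
  mid=-2.81081 |R|=1.03916 →lo
  mid=-2.78843 |R|=1.00474 →lo
  ...
  [-2.78546,-2.78528] ⇒ x*=-2.7853
So |R|<1 on (-2.7853, 0).

left endpoint -2.7853.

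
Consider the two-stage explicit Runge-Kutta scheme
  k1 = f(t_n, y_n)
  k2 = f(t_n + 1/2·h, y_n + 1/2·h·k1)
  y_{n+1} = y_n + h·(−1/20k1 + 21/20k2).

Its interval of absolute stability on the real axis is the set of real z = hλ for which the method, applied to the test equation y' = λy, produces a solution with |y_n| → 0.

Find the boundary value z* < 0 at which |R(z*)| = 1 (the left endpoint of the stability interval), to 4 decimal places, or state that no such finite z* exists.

With y'=λy (z=hλ):
  k1=λy_n ⇒ h·k1=z·y_n;  k2=λ(1+1/2z)y_n ⇒ h·k2=z(1+1/2z)y_n
  y_{n+1}/y_n = 1 − 1/20z + 21/20z(1+1/2z) = 1 + z + 21/40z²
  so R(z) = 1 + z + 21/40z².

Need |R(x)|<1, x<0.
x=-0.76: |R|=0.5432
R=1: x+21/40x²=0 ⇒ x=−40/21=-1.9048; min R=1−1/(4·21/40)=0.5238>−1
Confirm numerically:
  x=-1.732: |R|=0.84291 <1
  x=-1.561: |R|=0.71828 <1
  x=-1.505: |R|=0.68414 <1
  x=-0.775: |R|=0.54033 <1
  x=-2.310: |R|=1.49145 >1
  x=-2.059: |R|=1.16673 >1
Interval (-1.9048, 0).

left endpoint -1.9048.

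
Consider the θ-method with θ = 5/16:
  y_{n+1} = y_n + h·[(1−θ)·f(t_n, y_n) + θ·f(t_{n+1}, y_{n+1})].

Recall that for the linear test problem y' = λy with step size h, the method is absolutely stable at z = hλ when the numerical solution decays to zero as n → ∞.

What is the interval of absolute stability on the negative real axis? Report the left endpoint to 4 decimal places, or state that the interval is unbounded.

(-5.3333, 0).

Test eqn y'=λy, z=hλ:
  y_{n+1} = y_n + z·[11/16·y_n + 5/16·y_{n+1}] ⇒ (1 − 5/16z)y_{n+1} = (1 + 11/16z)y_n
  R(z) = (1 + 11/16z)/(1 − 5/16z).

Boundary: |R(x)|=1, x<0.
x=-1.04: |R|=0.2151
R=−1: 1+11/16x = −1+5/16x ⇒ -3/8x=2 ⇒ x=2/(-3/8)=-5.3333
Confirm numerically:
  x=-5.130: |R|=0.97071 <1
  x=-4.133: |R|=0.80357 <1
  x=-3.800: |R|=0.73714 <1
  x=-3.140: |R|=0.58486 <1
  x=-5.894: |R|=1.07398 >1
  x=-5.730: |R|=1.05330 >1
  x=-5.592: |R|=1.03530 >1
Stable set (-5.3333, 0).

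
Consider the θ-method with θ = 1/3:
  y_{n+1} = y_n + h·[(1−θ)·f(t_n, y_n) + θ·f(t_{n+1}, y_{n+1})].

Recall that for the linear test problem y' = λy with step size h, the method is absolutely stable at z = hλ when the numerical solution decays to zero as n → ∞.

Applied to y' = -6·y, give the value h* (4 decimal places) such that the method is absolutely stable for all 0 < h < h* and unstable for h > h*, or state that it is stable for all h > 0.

(-6.0000,0); λ=-6 ⇒ h* = (6)/6 = 1.0000.

Test eqn y'=λy, z=hλ:
  y_{n+1} = y_n + z·[2/3·y_n + 1/3·y_{n+1}] ⇒ (1 − 1/3z)y_{n+1} = (1 + 2/3z)y_n
  ⇒ R(z) = (1 + 2/3z)/(1 − 1/3z).

Need |R(x)|<1, x<0.
x=-1.77: |R|=0.1132
R=−1: 1+2/3x = −1+1/3x ⇒ -1/3x=2 ⇒ x=2/(-1/3)=-6.0000
Confirm numerically:
  x=-3.876: |R|=0.69110 <1
  x=-3.597: |R|=0.63574 <1
  x=-2.794: |R|=0.44667 <1
  x=-2.544: |R|=0.37662 <1
  x=-6.392: |R|=1.04174 >1
  x=-6.334: |R|=1.03578 >1
  x=-6.176: |R|=1.01918 >1
Interval (-6.0000, 0).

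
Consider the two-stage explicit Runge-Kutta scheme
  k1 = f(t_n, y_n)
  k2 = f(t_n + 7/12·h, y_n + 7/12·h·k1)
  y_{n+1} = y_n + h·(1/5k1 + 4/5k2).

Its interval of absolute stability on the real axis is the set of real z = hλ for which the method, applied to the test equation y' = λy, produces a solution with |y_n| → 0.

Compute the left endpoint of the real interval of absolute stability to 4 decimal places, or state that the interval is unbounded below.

Set f=λy, z=hλ:
  k1=λy_n ⇒ h·k1=z·y_n;  k2=λ(1+7/12z)y_n ⇒ h·k2=z(1+7/12z)y_n
  y_{n+1}/y_n = 1 + 1/5z + 4/5z(1+7/12z) = 1 + z + 7/15z²
  ⇒ R(z) = 1 + z + 7/15z².

Boundary: |R(x)|=1, x<0.
x=-1.15: |R|=0.4672
R=1: x+7/15x²=0 ⇒ x=−15/7=-2.1429; min R=1−1/(4·7/15)=0.4643>−1
Confirm numerically:
  x=-1.318: |R|=0.49266 <1
  x=-1.269: |R|=0.48250 <1
  x=-1.158: |R|=0.46778 <1
  x=-2.567: |R|=1.50809 >1
  x=-2.445: |R|=1.34475 >1
  x=-2.190: |R|=1.04818 >1
So |R|<1 on (-2.1429, 0).

z* = -2.1429.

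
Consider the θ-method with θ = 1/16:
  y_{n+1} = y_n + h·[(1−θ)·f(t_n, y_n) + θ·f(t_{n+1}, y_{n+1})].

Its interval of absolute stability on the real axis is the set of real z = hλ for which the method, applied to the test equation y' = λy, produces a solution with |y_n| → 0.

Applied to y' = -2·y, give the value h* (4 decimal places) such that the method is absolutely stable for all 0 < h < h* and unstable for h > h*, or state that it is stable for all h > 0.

(-2.2857,0); λ=-2 ⇒ h* = (16/7)/2 = 1.1429.

On y'=λy, z=hλ:
  y_{n+1} = y_n + z·[15/16·y_n + 1/16·y_{n+1}] ⇒ (1 − 1/16z)y_{n+1} = (1 + 15/16z)y_n
  Hence R(z) = (1 + 15/16z)/(1 − 1/16z).

Find x<0 with |R(x)|<1.
x=-0.59: |R|=0.4310
R=−1: 1+15/16x = −1+1/16x ⇒ -7/8x=2 ⇒ x=2/(-7/8)=-2.2857
Confirm numerically:
  x=-1.794: |R|=0.61313 <1
  x=-1.645: |R|=0.49164 <1
  x=-1.263: |R|=0.17060 <1
  x=-0.995: |R|=0.06325 <1
  x=-2.691: |R|=1.30357 >1
  x=-2.579: |R|=1.22100 >1
So |R|<1 on (-2.2857, 0).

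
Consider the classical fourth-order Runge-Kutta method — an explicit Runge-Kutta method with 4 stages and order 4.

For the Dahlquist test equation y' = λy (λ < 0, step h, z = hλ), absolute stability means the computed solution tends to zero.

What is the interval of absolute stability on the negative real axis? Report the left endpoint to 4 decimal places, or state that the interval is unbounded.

Set f=λy, z=hλ:
  order 4, 4-stage ⇒ R(z)=1+z+z^2/2+z^3/6+z^4/24
  (e.g. R(-1.21)=0.31611, |R|=0.31611)

Find x<0 with |R(x)|<1.
x=-1.21: |R|=0.3161
|R(-1.49)|=0.2741 |R(-1.26)|=0.3054 |R(-0.82)|=0.4431
Bisect:
  x_lo=-3.4483 |R|=2.5544  x_hi=-0.2388 |R|=0.7875
  mid=-1.84355 |R|=0.29281 →hi
  mid=-2.64590 |R|=0.80939 →hi
  mid=-3.04708 |R|=1.47196 →lo
  mid=-2.84649 |R|=1.09625 →lo
  mid=-2.74620 |R|=0.94264 →hi
  mid=-2.79634 |R|=1.01679 →lo
  mid=-2.77127 |R|=0.97906 →hi
  mid=-2.78381 |R|=0.99776 →hi
  mid=-2.79007 |R|=1.00723 →lo
  mid=-2.78694 |R|=1.00249 →lo
  ...
  [-2.78537,-2.78518] ⇒ x*=-2.7853
Interval (-2.7853, 0).

z∈(-2.7853,0).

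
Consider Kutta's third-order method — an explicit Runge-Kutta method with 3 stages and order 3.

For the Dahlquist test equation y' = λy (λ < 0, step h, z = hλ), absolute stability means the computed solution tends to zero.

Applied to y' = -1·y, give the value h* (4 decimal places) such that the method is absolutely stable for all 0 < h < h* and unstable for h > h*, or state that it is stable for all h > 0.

With y'=λy (z=hλ):
  order 3, 3-stage ⇒ R(z)=1+z+z^2/2+z^3/6
  (e.g. R(-0.38)=0.68305, |R|=0.68305)

Find x<0 with |R(x)|<1.
x=-0.38: |R|=0.6831
|R(-2.79)|=1.5176 |R(-1.51)|=0.0562 |R(-1.14)|=0.2629
Bisect:
  x_lo=-3.4065 |R|=3.1927  x_hi=-0.3350 |R|=0.7149
  mid=-1.87073 |R|=0.21206 →hi
  mid=-2.63861 |R|=1.21926 →lo
  mid=-2.25467 |R|=0.62318 →hi
  mid=-2.44664 |R|=0.89457 →hi
  mid=-2.54263 |R|=1.04981 →lo
  mid=-2.49463 |R|=0.97047 →hi
  mid=-2.51863 |R|=1.00970 →lo
  ...
  [-2.51282,-2.51263] ⇒ x*=-2.5127
Stable set (-2.5127, 0).

(-2.5127,0); λ=-1 ⇒ h* = 2.5127.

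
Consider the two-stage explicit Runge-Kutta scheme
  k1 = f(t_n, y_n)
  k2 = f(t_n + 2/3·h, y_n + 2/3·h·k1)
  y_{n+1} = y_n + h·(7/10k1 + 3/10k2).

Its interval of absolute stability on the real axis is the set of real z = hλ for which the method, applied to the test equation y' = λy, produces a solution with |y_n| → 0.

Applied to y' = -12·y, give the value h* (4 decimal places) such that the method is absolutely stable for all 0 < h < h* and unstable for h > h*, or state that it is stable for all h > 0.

(-5.0000,0); λ=-12 ⇒ h* = (5)/12 = 0.4167.

Test eqn y'=λy, z=hλ:
  k1=λy_n ⇒ h·k1=z·y_n;  k2=λ(1+2/3z)y_n ⇒ h·k2=z(1+2/3z)y_n
  y_{n+1}/y_n = 1 + 7/10z + 3/10z(1+2/3z) = 1 + z + 1/5z²
  Hence R(z) = 1 + z + 1/5z².

Solve |R(x)|<1 on ℝ⁻.
x=-1.63: |R|=0.0986
R=1: x+1/5x²=0 ⇒ x=−5=-5.0000; min R=1−1/(4·1/5)=-0.2500>−1
Confirm numerically:
  x=-4.460: |R|=0.51832 <1
  x=-3.556: |R|=0.02697 <1
  x=-3.006: |R|=0.19879 <1
  x=-5.468: |R|=1.51180 >1
  x=-5.249: |R|=1.26140 >1
  x=-5.085: |R|=1.08645 >1
Interval (-5.0000, 0).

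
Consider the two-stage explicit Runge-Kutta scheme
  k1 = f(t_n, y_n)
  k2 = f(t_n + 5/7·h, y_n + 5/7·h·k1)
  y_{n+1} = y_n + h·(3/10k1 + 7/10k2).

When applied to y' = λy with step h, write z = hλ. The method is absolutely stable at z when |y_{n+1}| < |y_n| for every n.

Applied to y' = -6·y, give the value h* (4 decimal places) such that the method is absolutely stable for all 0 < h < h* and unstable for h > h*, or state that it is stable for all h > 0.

On y'=λy, z=hλ:
  k1=λy_n ⇒ h·k1=z·y_n;  k2=λ(1+5/7z)y_n ⇒ h·k2=z(1+5/7z)y_n
  y_{n+1}/y_n = 1 + 3/10z + 7/10z(1+5/7z) = 1 + z + 1/2z²
  ⇒ R(z) = 1 + z + 1/2z².

Boundary: |R(x)|=1, x<0.
x=-0.95: |R|=0.5012
R=1: x+1/2x²=0 ⇒ x=−2=-2.0000; min R=1−1/(4·1/2)=0.5000>−1
Confirm numerically:
  x=-1.564: |R|=0.65905 <1
  x=-1.400: |R|=0.58000 <1
  x=-1.371: |R|=0.56882 <1
  x=-1.077: |R|=0.50296 <1
  x=-2.425: |R|=1.51531 >1
  x=-2.078: |R|=1.08104 >1
Stable set (-2.0000, 0).

(-2.0000,0); λ=-6 ⇒ h* = (2)/6 = 0.3333.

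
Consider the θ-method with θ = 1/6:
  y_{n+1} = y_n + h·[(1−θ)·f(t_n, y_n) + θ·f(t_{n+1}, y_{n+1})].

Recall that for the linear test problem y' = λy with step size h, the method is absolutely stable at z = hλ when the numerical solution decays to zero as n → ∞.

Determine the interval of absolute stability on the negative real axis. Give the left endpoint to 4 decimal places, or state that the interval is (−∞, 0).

On y'=λy, z=hλ:
  y_{n+1} = y_n + z·[5/6·y_n + 1/6·y_{n+1}] ⇒ (1 − 1/6z)y_{n+1} = (1 + 5/6z)y_n
  ⇒ R(z) = (1 + 5/6z)/(1 − 1/6z).

Solve |R(x)|<1 on ℝ⁻.
x=-1.6: |R|=0.2632
R=−1: 1+5/6x = −1+1/6x ⇒ -2/3x=2 ⇒ x=2/(-2/3)=-3.0000
Confirm numerically:
  x=-2.338: |R|=0.68242 <1
  x=-1.457: |R|=0.17232 <1
  x=-1.273: |R|=0.05019 <1
  x=-3.548: |R|=1.22958 >1
  x=-3.052: |R|=1.02298 >1
Interval (-3.0000, 0).

(-3.0000, 0).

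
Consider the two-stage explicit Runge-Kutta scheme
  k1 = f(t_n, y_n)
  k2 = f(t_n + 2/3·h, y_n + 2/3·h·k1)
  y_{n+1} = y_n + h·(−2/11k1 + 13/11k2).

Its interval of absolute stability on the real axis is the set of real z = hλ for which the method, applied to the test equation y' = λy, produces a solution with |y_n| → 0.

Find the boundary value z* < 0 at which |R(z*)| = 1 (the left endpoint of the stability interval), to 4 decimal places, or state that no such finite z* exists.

On y'=λy, z=hλ:
  k1=λy_n ⇒ h·k1=z·y_n;  k2=λ(1+2/3z)y_n ⇒ h·k2=z(1+2/3z)y_n
  y_{n+1}/y_n = 1 − 2/11z + 13/11z(1+2/3z) = 1 + z + 26/33z²
  ⇒ R(z) = 1 + z + 26/33z².

Need |R(x)|<1, x<0.
x=-1.05: |R|=0.8186
R=1: x+26/33x²=0 ⇒ x=−33/26=-1.2692; min R=1−1/(4·26/33)=0.6827>−1
Confirm numerically:
  x=-1.230: |R|=0.96198 <1
  x=-1.168: |R|=0.90684 <1
  x=-0.581: |R|=0.68496 <1
  x=-0.548: |R|=0.68860 <1
  x=-1.635: |R|=1.47118 >1
  x=-1.292: |R|=1.02318 >1
Stable set (-1.2692, 0).

left endpoint -1.2692.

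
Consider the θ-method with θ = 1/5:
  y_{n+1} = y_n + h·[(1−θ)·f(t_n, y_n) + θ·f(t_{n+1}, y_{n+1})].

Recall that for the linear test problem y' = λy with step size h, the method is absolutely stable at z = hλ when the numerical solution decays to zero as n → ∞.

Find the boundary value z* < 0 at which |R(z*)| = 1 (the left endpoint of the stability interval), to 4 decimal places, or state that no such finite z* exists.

z* = -3.3333.

With y'=λy (z=hλ):
  y_{n+1} = y_n + z·[4/5·y_n + 1/5·y_{n+1}] ⇒ (1 − 1/5z)y_{n+1} = (1 + 4/5z)y_n
  ⇒ R(z) = (1 + 4/5z)/(1 − 1/5z).

Boundary: |R(x)|=1, x<0.
x=-0.37: |R|=0.6555
R=−1: 1+4/5x = −1+1/5x ⇒ -3/5x=2 ⇒ x=2/(-3/5)=-3.3333
Confirm numerically:
  x=-2.754: |R|=0.77586 <1
  x=-2.471: |R|=0.65373 <1
  x=-2.385: |R|=0.61476 <1
  x=-3.802: |R|=1.15974 >1
  x=-3.517: |R|=1.06469 >1
Interval (-3.3333, 0).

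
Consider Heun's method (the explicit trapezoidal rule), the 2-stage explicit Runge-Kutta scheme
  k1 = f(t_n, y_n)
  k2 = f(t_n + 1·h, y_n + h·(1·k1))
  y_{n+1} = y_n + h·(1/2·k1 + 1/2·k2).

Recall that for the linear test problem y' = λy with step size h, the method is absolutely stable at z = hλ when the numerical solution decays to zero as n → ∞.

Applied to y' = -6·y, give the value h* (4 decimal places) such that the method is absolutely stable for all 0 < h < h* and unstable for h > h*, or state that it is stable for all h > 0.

(-2.0000,0); λ=-6 ⇒ h* = 0.3333.

Set f=λy, z=hλ:
  order 2, 2-stage ⇒ R(z)=1+z+z^2/2
  (e.g. R(-0.38)=0.69220, |R|=0.69220)

Solve |R(x)|<1 on ℝ⁻.
x=-0.38: |R|=0.6922
|R(-1.65)|=0.7112 |R(-1.61)|=0.6861 |R(-0.98)|=0.5002
Bisect:
  x_lo=-2.3908 |R|=1.4671  x_hi=-0.3257 |R|=0.7273
  mid=-1.35823 |R|=0.56417 →hi
  mid=-1.87450 |R|=0.88238 →hi
  mid=-2.13264 |R|=1.14144 →lo
  mid=-2.00357 |R|=1.00358 →lo
  mid=-1.93904 |R|=0.94090 →hi
  mid=-1.97130 |R|=0.97172 →hi
  mid=-1.98744 |R|=0.98752 →hi
  ...
  [-2.00004,-1.99992] ⇒ x*=-2.0000
Interval (-2.0000, 0).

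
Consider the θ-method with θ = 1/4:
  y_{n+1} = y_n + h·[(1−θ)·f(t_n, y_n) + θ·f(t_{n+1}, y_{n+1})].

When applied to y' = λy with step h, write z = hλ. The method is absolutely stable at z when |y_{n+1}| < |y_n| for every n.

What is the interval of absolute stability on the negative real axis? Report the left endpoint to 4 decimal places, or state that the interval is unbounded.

(-4.0000, 0).

Test eqn y'=λy, z=hλ:
  y_{n+1} = y_n + z·[3/4·y_n + 1/4·y_{n+1}] ⇒ (1 − 1/4z)y_{n+1} = (1 + 3/4z)y_n
  so R(z) = (1 + 3/4z)/(1 − 1/4z).

Solve |R(x)|<1 on ℝ⁻.
x=-1.23: |R|=0.0593
R=−1: 1+3/4x = −1+1/4x ⇒ -1/2x=2 ⇒ x=2/(-1/2)=-4.0000
Confirm numerically:
  x=-3.969: |R|=0.99222 <1
  x=-3.862: |R|=0.96489 <1
  x=-3.639: |R|=0.90549 <1
  x=-4.517: |R|=1.12140 >1
  x=-4.285: |R|=1.06880 >1
  x=-4.100: |R|=1.02469 >1
So |R|<1 on (-4.0000, 0).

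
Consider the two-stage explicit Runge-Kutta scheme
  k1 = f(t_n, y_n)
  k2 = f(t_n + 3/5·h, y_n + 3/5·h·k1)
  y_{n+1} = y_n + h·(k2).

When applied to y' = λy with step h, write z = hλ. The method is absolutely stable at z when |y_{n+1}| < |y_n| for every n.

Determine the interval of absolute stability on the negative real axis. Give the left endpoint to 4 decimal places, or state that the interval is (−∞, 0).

z∈(-1.6667,0).

With y'=λy (z=hλ):
  k1=λy_n ⇒ h·k1=z·y_n;  k2=λ(1+3/5z)y_n ⇒ h·k2=z(1+3/5z)y_n
  y_{n+1}/y_n = 1 + z(1+3/5z) = 1 + z + 3/5z²
  so R(z) = 1 + z + 3/5z².

Solve |R(x)|<1 on ℝ⁻.
x=-0.39: |R|=0.7013
R=1: x+3/5x²=0 ⇒ x=−5/3=-1.6667; min R=1−1/(4·3/5)=0.5833>−1
Confirm numerically:
  x=-1.482: |R|=0.83579 <1
  x=-1.441: |R|=0.80489 <1
  x=-1.117: |R|=0.63161 <1
  x=-0.985: |R|=0.59713 <1
  x=-2.188: |R|=1.68441 >1
  x=-2.145: |R|=1.61561 >1
  x=-1.870: |R|=1.22814 >1
Stable set (-1.6667, 0).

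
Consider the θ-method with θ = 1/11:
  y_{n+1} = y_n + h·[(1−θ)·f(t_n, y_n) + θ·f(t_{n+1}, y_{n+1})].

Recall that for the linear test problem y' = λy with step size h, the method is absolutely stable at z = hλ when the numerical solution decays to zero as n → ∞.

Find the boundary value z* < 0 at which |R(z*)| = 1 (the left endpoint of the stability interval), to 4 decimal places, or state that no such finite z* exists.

Test eqn y'=λy, z=hλ:
  y_{n+1} = y_n + z·[10/11·y_n + 1/11·y_{n+1}] ⇒ (1 − 1/11z)y_{n+1} = (1 + 10/11z)y_n
  so R(z) = (1 + 10/11z)/(1 − 1/11z).

Need |R(x)|<1, x<0.
x=-1.15: |R|=0.0412
R=−1: 1+10/11x = −1+1/11x ⇒ -9/11x=2 ⇒ x=2/(-9/11)=-2.4444
Confirm numerically:
  x=-2.272: |R|=0.88306 <1
  x=-1.988: |R|=0.68371 <1
  x=-1.895: |R|=0.61652 <1
  x=-2.603: |R|=1.10490 >1
  x=-2.476: |R|=1.02107 >1
Stable set (-2.4444, 0).

left endpoint -2.4444.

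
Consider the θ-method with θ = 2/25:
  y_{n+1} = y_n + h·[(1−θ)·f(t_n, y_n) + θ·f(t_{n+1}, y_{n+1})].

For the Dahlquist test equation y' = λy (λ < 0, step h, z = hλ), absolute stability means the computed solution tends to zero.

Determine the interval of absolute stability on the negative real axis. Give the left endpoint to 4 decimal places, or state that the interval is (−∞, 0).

Set f=λy, z=hλ:
  y_{n+1} = y_n + z·[23/25·y_n + 2/25·y_{n+1}] ⇒ (1 − 2/25z)y_{n+1} = (1 + 23/25z)y_n
  ⇒ R(z) = (1 + 23/25z)/(1 − 2/25z).

Boundary: |R(x)|=1, x<0.
x=-1.33: |R|=0.2021
R=−1: 1+23/25x = −1+2/25x ⇒ -21/25x=2 ⇒ x=2/(-21/25)=-2.3810
Confirm numerically:
  x=-2.298: |R|=0.94114 <1
  x=-1.499: |R|=0.33849 <1
  x=-1.270: |R|=0.15287 <1
  x=-1.144: |R|=0.04808 <1
  x=-2.942: |R|=1.38149 >1
  x=-2.648: |R|=1.18511 >1
  x=-2.518: |R|=1.09582 >1
Interval (-2.3810, 0).

z∈(-2.3810,0).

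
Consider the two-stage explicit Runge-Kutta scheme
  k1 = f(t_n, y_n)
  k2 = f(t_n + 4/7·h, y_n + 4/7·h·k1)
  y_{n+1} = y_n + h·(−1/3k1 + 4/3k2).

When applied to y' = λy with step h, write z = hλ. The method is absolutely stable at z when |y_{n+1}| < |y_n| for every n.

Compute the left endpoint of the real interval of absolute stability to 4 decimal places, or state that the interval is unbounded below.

z* = -1.3125.

Test eqn y'=λy, z=hλ:
  k1=λy_n ⇒ h·k1=z·y_n;  k2=λ(1+4/7z)y_n ⇒ h·k2=z(1+4/7z)y_n
  y_{n+1}/y_n = 1 − 1/3z + 4/3z(1+4/7z) = 1 + z + 16/21z²
  R(z) = 1 + z + 16/21z².

Solve |R(x)|<1 on ℝ⁻.
x=-1.01: |R|=0.7672
R=1: x+16/21x²=0 ⇒ x=−21/16=-1.3125; min R=1−1/(4·16/21)=0.6719>−1
Confirm numerically:
  x=-0.973: |R|=0.74832 <1
  x=-0.934: |R|=0.73065 <1
  x=-0.746: |R|=0.67801 <1
  x=-1.381: |R|=1.07208 >1
  x=-1.380: |R|=1.07097 >1
Interval (-1.3125, 0).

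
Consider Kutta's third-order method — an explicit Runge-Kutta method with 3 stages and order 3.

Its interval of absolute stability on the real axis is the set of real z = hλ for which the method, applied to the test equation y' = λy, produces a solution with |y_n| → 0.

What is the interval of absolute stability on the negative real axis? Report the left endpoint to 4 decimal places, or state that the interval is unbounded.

z∈(-2.5127,0).

Set f=λy, z=hλ:
  order 3, 3-stage ⇒ R(z)=1+z+z^2/2+z^3/6
  (e.g. R(-1.28)=0.18967, |R|=0.18967)

Boundary: |R(x)|=1, x<0.
x=-1.28: |R|=0.1897
|R(-2.69)|=1.3161 |R(-2.66)|=1.2590 |R(-1.12)|=0.2730
Bisect:
  x_lo=-3.0207 |R|=2.0522  x_hi=-0.2723 |R|=0.7614
  mid=-1.64651 |R|=0.03496 →hi
  mid=-2.33361 |R|=0.72878 →hi
  mid=-2.67716 |R|=1.29152 →lo
  mid=-2.50539 |R|=0.98794 →hi
  mid=-2.59127 |R|=1.13386 →lo
  mid=-2.54833 |R|=1.05947 →lo
  mid=-2.52686 |R|=1.02336 →lo
  mid=-2.51612 |R|=1.00556 →lo
  mid=-2.51075 |R|=0.99673 →hi
  mid=-2.51344 |R|=1.00114 →lo
  ...
  [-2.51277,-2.51260] ⇒ x*=-2.5127
So |R|<1 on (-2.5127, 0).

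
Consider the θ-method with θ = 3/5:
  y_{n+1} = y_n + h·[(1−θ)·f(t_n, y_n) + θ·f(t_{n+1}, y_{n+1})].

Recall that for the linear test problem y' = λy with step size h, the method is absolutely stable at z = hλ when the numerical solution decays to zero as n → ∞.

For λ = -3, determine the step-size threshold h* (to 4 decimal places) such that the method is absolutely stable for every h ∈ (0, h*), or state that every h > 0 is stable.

interval (−∞, 0). Any h>0 works for λ=-3.

On y'=λy, z=hλ:
  y_{n+1} = y_n + z·[2/5·y_n + 3/5·y_{n+1}] ⇒ (1 − 3/5z)y_{n+1} = (1 + 2/5z)y_n
  R(z) = (1 + 2/5z)/(1 − 3/5z).

Boundary: |R(x)|=1, x<0.
x=-0.94: |R|=0.3990
x=-2: |R|=0.0909
x=-10: |R|=0.4286
x=-100: |R|=0.6393
θ=3/5≥1/2 ⇒ |1+2/5x|<|1−3/5x| ∀x<0 ⇒ stable on all of ℝ⁻.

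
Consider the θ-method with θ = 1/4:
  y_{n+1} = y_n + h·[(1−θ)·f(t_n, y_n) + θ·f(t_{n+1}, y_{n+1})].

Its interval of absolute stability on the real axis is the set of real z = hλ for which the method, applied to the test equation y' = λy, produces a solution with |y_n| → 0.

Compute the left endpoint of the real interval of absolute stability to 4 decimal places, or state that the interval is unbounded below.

Test eqn y'=λy, z=hλ:
  y_{n+1} = y_n + z·[3/4·y_n + 1/4·y_{n+1}] ⇒ (1 − 1/4z)y_{n+1} = (1 + 3/4z)y_n
  ⇒ R(z) = (1 + 3/4z)/(1 − 1/4z).

Need |R(x)|<1, x<0.
x=-1.71: |R|=0.1979
R=−1: 1+3/4x = −1+1/4x ⇒ -1/2x=2 ⇒ x=2/(-1/2)=-4.0000
Confirm numerically:
  x=-3.707: |R|=0.92397 <1
  x=-3.286: |R|=0.80401 <1
  x=-3.269: |R|=0.79887 <1
  x=-2.293: |R|=0.45749 <1
  x=-4.252: |R|=1.06108 >1
  x=-4.232: |R|=1.05637 >1
Interval (-4.0000, 0).

left endpoint -4.0000.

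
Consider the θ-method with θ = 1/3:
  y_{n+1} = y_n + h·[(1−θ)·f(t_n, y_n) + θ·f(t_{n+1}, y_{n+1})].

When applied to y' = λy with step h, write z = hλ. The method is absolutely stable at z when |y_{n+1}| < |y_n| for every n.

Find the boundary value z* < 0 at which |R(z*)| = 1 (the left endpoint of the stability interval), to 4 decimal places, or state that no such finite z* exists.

Test eqn y'=λy, z=hλ:
  y_{n+1} = y_n + z·[2/3·y_n + 1/3·y_{n+1}] ⇒ (1 − 1/3z)y_{n+1} = (1 + 2/3z)y_n
  so R(z) = (1 + 2/3z)/(1 − 1/3z).

Boundary: |R(x)|=1, x<0.
x=-0.73: |R|=0.4129
R=−1: 1+2/3x = −1+1/3x ⇒ -1/3x=2 ⇒ x=2/(-1/3)=-6.0000
Confirm numerically:
  x=-5.247: |R|=0.90869 <1
  x=-3.112: |R|=0.52749 <1
  x=-3.053: |R|=0.51313 <1
  x=-2.508: |R|=0.36601 <1
  x=-6.442: |R|=1.04681 >1
  x=-6.284: |R|=1.03059 >1
  x=-6.098: |R|=1.01077 >1
Interval (-6.0000, 0).

z* = -6.0000.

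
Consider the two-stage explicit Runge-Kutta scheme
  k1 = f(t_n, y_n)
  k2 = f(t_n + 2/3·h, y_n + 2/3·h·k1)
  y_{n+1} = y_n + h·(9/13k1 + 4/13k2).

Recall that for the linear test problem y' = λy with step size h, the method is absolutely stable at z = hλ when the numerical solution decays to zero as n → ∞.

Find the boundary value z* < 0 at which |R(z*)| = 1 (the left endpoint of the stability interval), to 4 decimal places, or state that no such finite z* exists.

Test eqn y'=λy, z=hλ:
  k1=λy_n ⇒ h·k1=z·y_n;  k2=λ(1+2/3z)y_n ⇒ h·k2=z(1+2/3z)y_n
  y_{n+1}/y_n = 1 + 9/13z + 4/13z(1+2/3z) = 1 + z + 8/39z²
  R(z) = 1 + z + 8/39z².

Boundary: |R(x)|=1, x<0.
x=-0.97: |R|=0.2230
R=1: x+8/39x²=0 ⇒ x=−39/8=-4.8750; min R=1−1/(4·8/39)=-0.2188>−1
Confirm numerically:
  x=-4.639: |R|=0.77542 <1
  x=-3.966: |R|=0.26049 <1
  x=-2.081: |R|=0.19268 <1
  x=-2.020: |R|=0.18299 <1
  x=-5.352: |R|=1.52367 >1
  x=-5.339: |R|=1.50816 >1
So |R|<1 on (-4.8750, 0).

z* = -4.8750.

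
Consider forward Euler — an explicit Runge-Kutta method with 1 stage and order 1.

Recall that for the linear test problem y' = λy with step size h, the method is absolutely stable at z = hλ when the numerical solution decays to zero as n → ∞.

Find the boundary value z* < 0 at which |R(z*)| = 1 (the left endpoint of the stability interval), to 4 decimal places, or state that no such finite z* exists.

Set f=λy, z=hλ:
  order 1, 1-stage ⇒ R(z)=1+z
  (e.g. R(-0.3)=0.70000, |R|=0.70000)

Need |R(x)|<1, x<0.
x=-0.3: |R|=0.7000
|R(-1.05)|=0.0500 |R(-1.03)|=0.0300 |R(-1.01)|=0.0100
Bisect:
  x_lo=-2.4020 |R|=1.4020  x_hi=-0.1522 |R|=0.8478
  mid=-1.27707 |R|=0.27707 →hi
  mid=-1.83951 |R|=0.83951 →hi
  mid=-2.12074 |R|=1.12074 →lo
  mid=-1.98012 |R|=0.98012 →hi
  mid=-2.05043 |R|=1.05043 →lo
  mid=-2.01528 |R|=1.01528 →lo
  mid=-1.99770 |R|=0.99770 →hi
  mid=-2.00649 |R|=1.00649 →lo
  ...
  [-2.00004,-1.99990] ⇒ x*=-2.0000
Stable set (-2.0000, 0).

z* = -2.0000.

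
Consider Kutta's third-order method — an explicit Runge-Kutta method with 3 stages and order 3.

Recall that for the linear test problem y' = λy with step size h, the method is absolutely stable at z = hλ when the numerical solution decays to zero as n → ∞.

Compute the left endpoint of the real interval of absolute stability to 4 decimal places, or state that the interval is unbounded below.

left endpoint -2.5127.

Set f=λy, z=hλ:
  order 3, 3-stage ⇒ R(z)=1+z+z^2/2+z^3/6
  (e.g. R(-1.03)=0.31833, |R|=0.31833)

Find x<0 with |R(x)|<1.
x=-1.03: |R|=0.3183
|R(-1.65)|=0.0374 |R(-1.35)|=0.1512 |R(-1.34)|=0.1568
Bisect:
  x_lo=-3.0335 |R|=2.0849  x_hi=-0.2651 |R|=0.7670
  mid=-1.64929 |R|=0.03693 →hi
  mid=-2.34140 |R|=0.73964 →hi
  mid=-2.68746 |R|=1.31124 →lo
  mid=-2.51443 |R|=1.00277 →lo
  mid=-2.42791 |R|=0.86586 →hi
  mid=-2.47117 |R|=0.93294 →hi
  mid=-2.49280 |R|=0.96751 →hi
  ...
  [-2.51291,-2.51274] ⇒ x*=-2.5127
So |R|<1 on (-2.5127, 0).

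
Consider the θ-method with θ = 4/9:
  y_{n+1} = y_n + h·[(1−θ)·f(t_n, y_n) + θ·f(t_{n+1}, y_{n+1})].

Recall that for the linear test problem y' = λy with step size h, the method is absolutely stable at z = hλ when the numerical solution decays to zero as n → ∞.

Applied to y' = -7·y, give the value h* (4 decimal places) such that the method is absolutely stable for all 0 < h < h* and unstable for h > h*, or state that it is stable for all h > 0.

With y'=λy (z=hλ):
  y_{n+1} = y_n + z·[5/9·y_n + 4/9·y_{n+1}] ⇒ (1 − 4/9z)y_{n+1} = (1 + 5/9z)y_n
  Hence R(z) = (1 + 5/9z)/(1 − 4/9z).

Find x<0 with |R(x)|<1.
x=-1.11: |R|=0.2567
R=−1: 1+5/9x = −1+4/9x ⇒ -1/9x=2 ⇒ x=2/(-1/9)=-18.0000
Confirm numerically:
  x=-16.196: |R|=0.97555 <1
  x=-14.869: |R|=0.95428 <1
  x=-12.893: |R|=0.91569 <1
  x=-7.877: |R|=0.75010 <1
  x=-18.454: |R|=1.00548 >1
  x=-18.043: |R|=1.00053 >1
Stable set (-18.0000, 0).

(-18.0000,0); λ=-7 ⇒ h* = (18)/7 = 2.5714.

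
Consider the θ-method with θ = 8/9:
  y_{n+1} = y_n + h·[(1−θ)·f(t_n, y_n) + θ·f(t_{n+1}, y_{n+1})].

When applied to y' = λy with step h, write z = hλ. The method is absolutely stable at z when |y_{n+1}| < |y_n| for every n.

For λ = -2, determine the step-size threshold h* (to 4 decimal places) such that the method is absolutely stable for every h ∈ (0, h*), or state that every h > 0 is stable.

interval (−∞, 0). Any h>0 works for λ=-2.

Set f=λy, z=hλ:
  y_{n+1} = y_n + z·[1/9·y_n + 8/9·y_{n+1}] ⇒ (1 − 8/9z)y_{n+1} = (1 + 1/9z)y_n
  R(z) = (1 + 1/9z)/(1 − 8/9z).

Need |R(x)|<1, x<0.
x=-1.72: |R|=0.3199
x=-2: |R|=0.2800
x=-10: |R|=0.0112
x=-100: |R|=0.1125
θ=8/9≥1/2 ⇒ |1+1/9x|<|1−8/9x| ∀x<0 ⇒ unbounded interval.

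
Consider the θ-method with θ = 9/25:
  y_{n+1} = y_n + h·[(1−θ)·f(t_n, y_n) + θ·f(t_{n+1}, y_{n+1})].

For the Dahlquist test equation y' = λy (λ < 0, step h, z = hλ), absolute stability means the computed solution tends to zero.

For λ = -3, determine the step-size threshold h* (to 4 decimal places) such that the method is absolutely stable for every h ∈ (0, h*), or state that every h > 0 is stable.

(-7.1429,0); λ=-3 ⇒ h* = (50/7)/3 = 2.3810.

Set f=λy, z=hλ:
  y_{n+1} = y_n + z·[16/25·y_n + 9/25·y_{n+1}] ⇒ (1 − 9/25z)y_{n+1} = (1 + 16/25z)y_n
  so R(z) = (1 + 16/25z)/(1 − 9/25z).

Boundary: |R(x)|=1, x<0.
x=-0.54: |R|=0.5479
R=−1: 1+16/25x = −1+9/25x ⇒ -7/25x=2 ⇒ x=2/(-7/25)=-7.1429
Confirm numerically:
  x=-6.831: |R|=0.97476 <1
  x=-6.669: |R|=0.96099 <1
  x=-5.340: |R|=0.82727 <1
  x=-5.017: |R|=0.78788 <1
  x=-7.542: |R|=1.03008 >1
  x=-7.281: |R|=1.01068 >1
So |R|<1 on (-7.1429, 0).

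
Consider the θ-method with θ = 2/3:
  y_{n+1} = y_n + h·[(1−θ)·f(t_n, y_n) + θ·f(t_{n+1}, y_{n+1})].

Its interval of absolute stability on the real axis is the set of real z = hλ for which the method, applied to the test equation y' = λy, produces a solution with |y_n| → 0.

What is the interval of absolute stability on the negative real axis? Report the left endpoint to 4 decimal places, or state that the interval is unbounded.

Test eqn y'=λy, z=hλ:
  y_{n+1} = y_n + z·[1/3·y_n + 2/3·y_{n+1}] ⇒ (1 − 2/3z)y_{n+1} = (1 + 1/3z)y_n
  Hence R(z) = (1 + 1/3z)/(1 − 2/3z).

Boundary: |R(x)|=1, x<0.
x=-1.56: |R|=0.2353
x=-2: |R|=0.1429
x=-10: |R|=0.3043
x=-100: |R|=0.4778
θ=2/3≥1/2 ⇒ |1+1/3x|<|1−2/3x| ∀x<0 ⇒ unbounded interval.

unbounded; (−∞, 0).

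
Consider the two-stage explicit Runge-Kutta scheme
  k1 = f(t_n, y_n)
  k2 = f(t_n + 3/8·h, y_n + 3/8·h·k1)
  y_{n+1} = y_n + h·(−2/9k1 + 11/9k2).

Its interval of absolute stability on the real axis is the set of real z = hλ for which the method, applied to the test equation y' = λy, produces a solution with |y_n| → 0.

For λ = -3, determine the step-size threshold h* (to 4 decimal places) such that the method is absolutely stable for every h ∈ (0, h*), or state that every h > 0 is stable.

On y'=λy, z=hλ:
  k1=λy_n ⇒ h·k1=z·y_n;  k2=λ(1+3/8z)y_n ⇒ h·k2=z(1+3/8z)y_n
  y_{n+1}/y_n = 1 − 2/9z + 11/9z(1+3/8z) = 1 + z + 11/24z²
  so R(z) = 1 + z + 11/24z².

Boundary: |R(x)|=1, x<0.
x=-0.79: |R|=0.4960
R=1: x+11/24x²=0 ⇒ x=−24/11=-2.1818; min R=1−1/(4·11/24)=0.4545>−1
Confirm numerically:
  x=-1.812: |R|=0.69287 <1
  x=-1.804: |R|=0.68761 <1
  x=-1.470: |R|=0.52041 <1
  x=-1.162: |R|=0.45686 <1
  x=-2.724: |R|=1.67691 >1
  x=-2.722: |R|=1.67392 >1
Interval (-2.1818, 0).

(-2.1818,0); λ=-3 ⇒ h* = (24/11)/3 = 0.7273.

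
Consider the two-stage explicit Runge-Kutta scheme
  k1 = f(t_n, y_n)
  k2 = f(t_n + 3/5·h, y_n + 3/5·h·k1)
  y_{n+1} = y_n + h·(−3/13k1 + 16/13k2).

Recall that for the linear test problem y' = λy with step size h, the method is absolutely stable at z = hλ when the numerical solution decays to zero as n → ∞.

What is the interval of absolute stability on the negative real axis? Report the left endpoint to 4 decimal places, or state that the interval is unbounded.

Test eqn y'=λy, z=hλ:
  k1=λy_n ⇒ h·k1=z·y_n;  k2=λ(1+3/5z)y_n ⇒ h·k2=z(1+3/5z)y_n
  y_{n+1}/y_n = 1 − 3/13z + 16/13z(1+3/5z) = 1 + z + 48/65z²
  R(z) = 1 + z + 48/65z².

Need |R(x)|<1, x<0.
x=-1.79: |R|=1.5761
R=1: x+48/65x²=0 ⇒ x=−65/48=-1.3542; min R=1−1/(4·48/65)=0.6615>−1
Confirm numerically:
  x=-1.114: |R|=0.80243 <1
  x=-0.822: |R|=0.67697 <1
  x=-0.708: |R|=0.66216 <1
  x=-0.663: |R|=0.66160 <1
  x=-1.723: |R|=1.46929 >1
  x=-1.384: |R|=1.03049 >1
So |R|<1 on (-1.3542, 0).

(-1.3542, 0).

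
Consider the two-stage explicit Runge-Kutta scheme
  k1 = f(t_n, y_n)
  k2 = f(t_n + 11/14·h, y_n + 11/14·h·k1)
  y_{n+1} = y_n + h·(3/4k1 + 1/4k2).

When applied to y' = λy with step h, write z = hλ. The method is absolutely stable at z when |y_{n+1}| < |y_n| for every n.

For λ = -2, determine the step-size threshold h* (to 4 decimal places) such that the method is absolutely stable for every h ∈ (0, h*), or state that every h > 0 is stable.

(-5.0909,0); λ=-2 ⇒ h* = (56/11)/2 = 2.5455.

With y'=λy (z=hλ):
  k1=λy_n ⇒ h·k1=z·y_n;  k2=λ(1+11/14z)y_n ⇒ h·k2=z(1+11/14z)y_n
  y_{n+1}/y_n = 1 + 3/4z + 1/4z(1+11/14z) = 1 + z + 11/56z²
  R(z) = 1 + z + 11/56z².

Boundary: |R(x)|=1, x<0.
x=-1.21: |R|=0.0776
R=1: x+11/56x²=0 ⇒ x=−56/11=-5.0909; min R=1−1/(4·11/56)=-0.2727>−1
Confirm numerically:
  x=-4.025: |R|=0.15727 <1
  x=-3.444: |R|=0.11413 <1
  x=-2.399: |R|=0.26851 <1
  x=-2.169: |R|=0.24489 <1
  x=-5.277: |R|=1.19289 >1
  x=-5.271: |R|=1.18646 >1
So |R|<1 on (-5.0909, 0).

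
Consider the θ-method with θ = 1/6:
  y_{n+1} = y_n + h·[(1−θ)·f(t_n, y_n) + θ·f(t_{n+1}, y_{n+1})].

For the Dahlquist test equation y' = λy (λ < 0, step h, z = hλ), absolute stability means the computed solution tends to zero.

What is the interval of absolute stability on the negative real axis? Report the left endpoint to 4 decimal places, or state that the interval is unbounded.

z∈(-3.0000,0).

On y'=λy, z=hλ:
  y_{n+1} = y_n + z·[5/6·y_n + 1/6·y_{n+1}] ⇒ (1 − 1/6z)y_{n+1} = (1 + 5/6z)y_n
  ⇒ R(z) = (1 + 5/6z)/(1 − 1/6z).

Boundary: |R(x)|=1, x<0.
x=-1.34: |R|=0.0954
R=−1: 1+5/6x = −1+1/6x ⇒ -2/3x=2 ⇒ x=2/(-2/3)=-3.0000
Confirm numerically:
  x=-2.684: |R|=0.85444 <1
  x=-2.576: |R|=0.80224 <1
  x=-2.285: |R|=0.65480 <1
  x=-1.708: |R|=0.32953 <1
  x=-3.354: |R|=1.15138 >1
  x=-3.204: |R|=1.08866 >1
Interval (-3.0000, 0).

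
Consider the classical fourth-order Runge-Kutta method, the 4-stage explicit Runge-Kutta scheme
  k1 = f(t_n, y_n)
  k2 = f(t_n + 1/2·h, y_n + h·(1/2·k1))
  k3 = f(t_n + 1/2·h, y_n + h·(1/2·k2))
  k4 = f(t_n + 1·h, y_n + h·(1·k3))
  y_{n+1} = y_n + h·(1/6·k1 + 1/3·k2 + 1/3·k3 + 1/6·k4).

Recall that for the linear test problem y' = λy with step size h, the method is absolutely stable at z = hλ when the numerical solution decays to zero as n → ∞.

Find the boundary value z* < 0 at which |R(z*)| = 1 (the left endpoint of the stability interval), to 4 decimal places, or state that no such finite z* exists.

On y'=λy, z=hλ:
  order 4, 4-stage ⇒ R(z)=1+z+z^2/2+z^3/6+z^4/24
  (e.g. R(-1.05)=0.35896, |R|=0.35896)

Boundary: |R(x)|=1, x<0.
x=-1.05: |R|=0.3590
|R(-1.55)|=0.2711 |R(-1.28)|=0.3015 |R(-0.65)|=0.5229
Bisect:
  x_lo=-3.4232 |R|=2.4720  x_hi=-0.0665 |R|=0.9357
  mid=-1.74485 |R|=0.27824 →hi
  mid=-2.58404 |R|=0.73661 →hi
  mid=-3.00363 |R|=1.38228 →lo
  mid=-2.79384 |R|=1.01296 →lo
  mid=-2.68894 |R|=0.86418 →hi
  mid=-2.74139 |R|=0.93579 →hi
  mid=-2.76761 |R|=0.97367 →hi
  mid=-2.78072 |R|=0.99313 →hi
  ...
  [-2.78544,-2.78523] ⇒ x*=-2.7853
Interval (-2.7853, 0).

left endpoint -2.7853.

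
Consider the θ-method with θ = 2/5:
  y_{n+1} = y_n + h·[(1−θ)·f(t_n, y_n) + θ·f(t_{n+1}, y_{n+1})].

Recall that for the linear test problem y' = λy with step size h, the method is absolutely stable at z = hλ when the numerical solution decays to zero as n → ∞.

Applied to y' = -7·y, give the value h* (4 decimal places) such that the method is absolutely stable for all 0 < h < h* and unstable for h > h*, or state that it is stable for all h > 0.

(-10.0000,0); λ=-7 ⇒ h* = (10)/7 = 1.4286.

On y'=λy, z=hλ:
  y_{n+1} = y_n + z·[3/5·y_n + 2/5·y_{n+1}] ⇒ (1 − 2/5z)y_{n+1} = (1 + 3/5z)y_n
  so R(z) = (1 + 3/5z)/(1 − 2/5z).

Solve |R(x)|<1 on ℝ⁻.
x=-1.44: |R|=0.0863
R=−1: 1+3/5x = −1+2/5x ⇒ -1/5x=2 ⇒ x=2/(-1/5)=-10.0000
Confirm numerically:
  x=-9.165: |R|=0.96421 <1
  x=-6.668: |R|=0.81828 <1
  x=-6.578: |R|=0.81152 <1
  x=-6.428: |R|=0.79996 <1
  x=-10.589: |R|=1.02250 >1
  x=-10.088: |R|=1.00350 >1
Stable set (-10.0000, 0).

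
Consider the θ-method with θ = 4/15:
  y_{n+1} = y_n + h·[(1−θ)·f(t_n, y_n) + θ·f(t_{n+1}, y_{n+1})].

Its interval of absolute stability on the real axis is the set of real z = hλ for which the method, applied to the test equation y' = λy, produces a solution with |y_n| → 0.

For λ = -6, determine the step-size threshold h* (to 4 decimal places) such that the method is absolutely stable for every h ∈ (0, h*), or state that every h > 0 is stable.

(-4.2857,0); λ=-6 ⇒ h* = (30/7)/6 = 0.7143.

With y'=λy (z=hλ):
  y_{n+1} = y_n + z·[11/15·y_n + 4/15·y_{n+1}] ⇒ (1 − 4/15z)y_{n+1} = (1 + 11/15z)y_n
  R(z) = (1 + 11/15z)/(1 − 4/15z).

Find x<0 with |R(x)|<1.
x=-0.34: |R|=0.6883
R=−1: 1+11/15x = −1+4/15x ⇒ -7/15x=2 ⇒ x=2/(-7/15)=-4.2857
Confirm numerically:
  x=-2.275: |R|=0.41598 <1
  x=-2.216: |R|=0.39289 <1
  x=-2.134: |R|=0.36004 <1
  x=-4.834: |R|=1.11178 >1
  x=-4.366: |R|=1.01731 >1
  x=-4.340: |R|=1.01174 >1
Interval (-4.2857, 0).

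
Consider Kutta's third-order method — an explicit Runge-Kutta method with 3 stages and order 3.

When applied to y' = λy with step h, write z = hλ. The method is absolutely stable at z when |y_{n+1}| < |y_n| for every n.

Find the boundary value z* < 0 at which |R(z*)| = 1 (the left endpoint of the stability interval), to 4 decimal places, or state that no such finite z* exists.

On y'=λy, z=hλ:
  order 3, 3-stage ⇒ R(z)=1+z+z^2/2+z^3/6
  (e.g. R(-0.32)=0.72574, |R|=0.72574)

Find x<0 with |R(x)|<1.
x=-0.32: |R|=0.7257
|R(-2.8)|=1.5387 |R(-1.32)|=0.1679 |R(-1.22)|=0.2216
Bisect:
  x_lo=-3.2803 |R|=2.7831  x_hi=-0.1929 |R|=0.8245
  mid=-1.73664 |R|=0.10161 →hi
  mid=-2.50849 |R|=0.99301 →hi
  mid=-2.89441 |R|=1.74698 →lo
  mid=-2.70145 |R|=1.33832 →lo
  mid=-2.60497 |R|=1.15820 →lo
  mid=-2.55673 |R|=1.07379 →lo
  mid=-2.53261 |R|=1.03296 →lo
  mid=-2.52055 |R|=1.01287 →lo
  ...
  [-2.51282,-2.51263] ⇒ x*=-2.5127
Interval (-2.5127, 0).

left endpoint -2.5127.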